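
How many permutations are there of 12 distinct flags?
12! = 479001600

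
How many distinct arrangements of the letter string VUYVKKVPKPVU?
12! / (2! × 3! × 4! × 1! × 2!) = 831600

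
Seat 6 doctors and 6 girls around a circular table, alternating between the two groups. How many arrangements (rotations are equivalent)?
Fix one of the doctors: (6-1)! ways for the remaining doctors, × 6! ways for the girls = 120 × 720 = 86400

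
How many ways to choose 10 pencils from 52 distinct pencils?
C(52,10) = 52!/(10!×42!) = 15820024220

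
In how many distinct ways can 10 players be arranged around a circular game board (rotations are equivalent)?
Circular: fix one position, arrange the rest. (10-1)! = 362880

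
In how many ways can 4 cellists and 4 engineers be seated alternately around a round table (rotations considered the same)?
Fix one of the cellists: (4-1)! ways for the remaining cellists, × 4! ways for the engineers = 6 × 24 = 144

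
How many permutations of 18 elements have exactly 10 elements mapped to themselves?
Choose the 10 fixed points C(18,10) = 43758, derange the rest: !8 = Σ_{j=0}^{8} (-1)^j·8!/j! = 40320 - 40320 + 20160 - 6720 + 1680 - 336 + 56 - 8 + 1 = 14833. Product = 43758 × 14833 = 649062414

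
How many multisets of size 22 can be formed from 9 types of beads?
C(22+9-1, 9-1) = C(30, 8) = 5852925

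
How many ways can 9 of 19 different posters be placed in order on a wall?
P(19,9) = 19!/(19-9)! = 33522128640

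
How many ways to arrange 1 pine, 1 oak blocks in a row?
2! / (1! × 1!) = 2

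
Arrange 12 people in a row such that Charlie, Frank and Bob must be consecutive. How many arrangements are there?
Treat the 3 as one block: (12-3+1)! × 3! = 3628800 × 6 = 21772800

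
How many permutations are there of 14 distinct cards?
14! = 87178291200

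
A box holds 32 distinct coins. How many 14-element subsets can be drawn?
C(32,14) = 32!/(14!×18!) = 471435600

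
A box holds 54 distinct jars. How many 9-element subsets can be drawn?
C(54,9) = 54!/(9!×45!) = 5317936260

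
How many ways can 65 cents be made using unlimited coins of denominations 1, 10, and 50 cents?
Coefficient of x^65 in 1/(1-x^1) · 1/(1-x^10) · 1/(1-x^50). Case on j = number of 50-cent coins (j = 0..1); remainder r = 65 - 50j is made from {1,10} in ⌊r/10⌋+1 ways. r = 65, 15 → 7 + 2 = 9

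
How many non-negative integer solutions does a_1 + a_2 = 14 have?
C(14+2-1, 2-1) = C(15, 1) = 15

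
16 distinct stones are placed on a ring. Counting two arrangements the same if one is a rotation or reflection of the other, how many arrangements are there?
(16-1)!/2 = 1307674368000/2 = 653837184000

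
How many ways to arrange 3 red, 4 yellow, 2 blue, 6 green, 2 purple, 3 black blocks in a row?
20! / (3! × 4! × 2! × 6! × 2! × 3!) = 977728752000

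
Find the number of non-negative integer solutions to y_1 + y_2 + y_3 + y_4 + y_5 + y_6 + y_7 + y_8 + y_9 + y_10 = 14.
C(14+10-1, 10-1) = C(23, 9) = 817190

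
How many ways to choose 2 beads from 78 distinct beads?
C(78,2) = 78!/(2!×76!) = 3003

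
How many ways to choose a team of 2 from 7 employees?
C(7,2) = 7!/(2!×5!) = 21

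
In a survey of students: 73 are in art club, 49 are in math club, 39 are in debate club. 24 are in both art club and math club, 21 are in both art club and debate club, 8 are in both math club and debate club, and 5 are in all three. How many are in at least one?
|A∪B∪C| = 73+49+39-24-21-8+5 = 113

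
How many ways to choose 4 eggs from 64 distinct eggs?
C(64,4) = 64!/(4!×60!) = 635376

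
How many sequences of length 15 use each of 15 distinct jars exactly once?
15! = 1307674368000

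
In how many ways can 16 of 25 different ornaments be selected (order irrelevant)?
C(25,16) = 25!/(16!×9!) = 2042975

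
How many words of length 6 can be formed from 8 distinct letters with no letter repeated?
P(8,6) = 8!/(8-6)! = 20160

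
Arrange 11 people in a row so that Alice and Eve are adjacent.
Treat as block: (11-1)! × 2! = 3628800 × 2 = 7257600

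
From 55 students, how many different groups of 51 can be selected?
C(55,51) = 55!/(51!×4!) = 341055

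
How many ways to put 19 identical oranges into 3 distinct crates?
C(19+3-1, 3-1) = C(21, 2) = 210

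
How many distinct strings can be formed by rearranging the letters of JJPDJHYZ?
8! / (1! × 1! × 3! × 1! × 1! × 1!) = 6720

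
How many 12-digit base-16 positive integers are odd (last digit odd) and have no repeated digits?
Last∈{1,3,5,7,9,11,13,15}. Last=0: 0. Last nonzero: 8×14×P(14,10) = 406832025600. Total = 406832025600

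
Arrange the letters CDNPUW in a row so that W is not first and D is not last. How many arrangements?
By inclusion-exclusion: 6! - 2×(6-1)! + (6-2)! = 720 - 240 + 24 = 504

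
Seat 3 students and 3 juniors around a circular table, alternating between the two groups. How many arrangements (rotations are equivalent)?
Fix one of the students: (3-1)! ways for the remaining students, × 3! ways for the juniors = 2 × 6 = 12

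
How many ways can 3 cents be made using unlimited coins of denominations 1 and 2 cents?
Coefficient of x^3 in 1/(1-x^1) · 1/(1-x^2). Use j coins of 2 for j = 0..⌊3/2⌋ = 1, the rest in 1s: 1 + 1 = 2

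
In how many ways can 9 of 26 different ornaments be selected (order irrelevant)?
C(26,9) = 26!/(9!×17!) = 3124550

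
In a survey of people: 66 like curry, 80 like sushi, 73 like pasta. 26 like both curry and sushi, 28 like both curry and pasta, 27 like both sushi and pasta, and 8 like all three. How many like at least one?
|A∪B∪C| = 66+80+73-26-28-27+8 = 146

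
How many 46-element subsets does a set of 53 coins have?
C(53,46) = 53!/(46!×7!) = 154143080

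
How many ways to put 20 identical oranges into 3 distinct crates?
C(20+3-1, 3-1) = C(22, 2) = 231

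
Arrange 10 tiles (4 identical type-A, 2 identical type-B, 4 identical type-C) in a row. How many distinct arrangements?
10! / (4! × 2! × 4!) = 3150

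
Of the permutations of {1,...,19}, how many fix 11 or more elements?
Exactly j fixed points: C(19,j)·!(19-j); sum over j ≥ 11 (derangement numbers via !m = (m-1)·(!(m-1) + !(m-2)): !0..!8 = 1, 0, 1, 2, 9, 44, 265, 1854, 14833). Σ_{j=11}^{19} C(19,j)·!(19-j) = C(19,11)·!8 + C(19,12)·!7 + C(19,13)·!6 + C(19,14)·!5 + C(19,15)·!4 + C(19,16)·!3 + C(19,17)·!2 + C(19,18)·!1 + C(19,19)·!0 = 75582·14833 + 50388·1854 + 27132·265 + 11628·44 + 3876·9 + 969·2 + 171·1 + 19·0 + 1·1 = 1222265764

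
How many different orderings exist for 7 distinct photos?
7! = 5040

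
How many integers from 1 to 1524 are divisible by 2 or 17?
⌊1524/2⌋ + ⌊1524/17⌋ - ⌊1524/34⌋ = 762 + 89 - 44 = 807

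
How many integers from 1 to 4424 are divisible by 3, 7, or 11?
⌊4424/3⌋+⌊4424/7⌋+⌊4424/11⌋ - ⌊4424/21⌋-⌊4424/33⌋-⌊4424/77⌋ + ⌊4424/231⌋ = 1474+632+402 - 210-134-57 + 19 = 2126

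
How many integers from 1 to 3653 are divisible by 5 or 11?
⌊3653/5⌋ + ⌊3653/11⌋ - ⌊3653/55⌋ = 730 + 332 - 66 = 996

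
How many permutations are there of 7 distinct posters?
7! = 5040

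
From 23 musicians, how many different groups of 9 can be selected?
C(23,9) = 23!/(9!×14!) = 817190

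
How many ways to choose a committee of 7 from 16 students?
C(16,7) = 16!/(7!×9!) = 11440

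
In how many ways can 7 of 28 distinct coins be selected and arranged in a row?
P(28,7) = 28!/(28-7)! = 5967561600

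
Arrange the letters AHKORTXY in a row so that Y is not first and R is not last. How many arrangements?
By inclusion-exclusion: 8! - 2×(8-1)! + (8-2)! = 40320 - 10080 + 720 = 30960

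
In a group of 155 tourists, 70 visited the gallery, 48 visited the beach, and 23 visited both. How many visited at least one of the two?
|A∪B| = |A| + |B| - |A∩B| = 70 + 48 - 23 = 95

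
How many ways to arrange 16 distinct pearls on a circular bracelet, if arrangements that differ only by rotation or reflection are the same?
(16-1)!/2 = 1307674368000/2 = 653837184000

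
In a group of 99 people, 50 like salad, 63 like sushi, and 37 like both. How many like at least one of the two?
|A∪B| = |A| + |B| - |A∩B| = 50 + 63 - 37 = 76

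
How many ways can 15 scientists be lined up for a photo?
15! = 1307674368000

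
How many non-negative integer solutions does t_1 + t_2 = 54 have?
C(54+2-1, 2-1) = C(55, 1) = 55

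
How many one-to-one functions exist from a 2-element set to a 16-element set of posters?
P(16,2) = 16!/(16-2)! = 240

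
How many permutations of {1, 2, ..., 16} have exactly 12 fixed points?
Choose the 12 fixed points C(16,12) = 1820, derange the rest: !4 = Σ_{j=0}^{4} (-1)^j·4!/j! = 24 - 24 + 12 - 4 + 1 = 9. Product = 1820 × 9 = 16380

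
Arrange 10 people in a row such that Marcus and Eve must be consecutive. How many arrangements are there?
Treat the 2 as one block: (10-2+1)! × 2! = 362880 × 2 = 725760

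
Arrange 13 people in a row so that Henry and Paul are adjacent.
Treat as block: (13-1)! × 2! = 479001600 × 2 = 958003200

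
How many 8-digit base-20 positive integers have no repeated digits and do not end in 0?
Last digit: 19 nonzero choices. First digit: 18 (nonzero, ≠last). Middle 6: P(18,6) = 13366080. Total = 4571199360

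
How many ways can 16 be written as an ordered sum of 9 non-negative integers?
C(16+9-1, 9-1) = C(24, 8) = 735471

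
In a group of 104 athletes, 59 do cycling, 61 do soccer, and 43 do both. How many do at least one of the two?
|A∪B| = |A| + |B| - |A∩B| = 59 + 61 - 43 = 77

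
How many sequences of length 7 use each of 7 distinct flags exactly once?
7! = 5040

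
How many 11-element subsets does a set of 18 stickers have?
C(18,11) = 18!/(11!×7!) = 31824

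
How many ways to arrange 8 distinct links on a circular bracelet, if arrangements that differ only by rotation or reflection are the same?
(8-1)!/2 = 5040/2 = 2520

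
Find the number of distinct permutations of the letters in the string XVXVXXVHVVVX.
12! / (1! × 5! × 6!) = 5544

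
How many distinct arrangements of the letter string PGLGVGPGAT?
10! / (4! × 1! × 1! × 1! × 1! × 2!) = 75600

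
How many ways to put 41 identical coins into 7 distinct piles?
C(41+7-1, 7-1) = C(47, 6) = 10737573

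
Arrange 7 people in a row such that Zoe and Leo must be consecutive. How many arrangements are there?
Treat the 2 as one block: (7-2+1)! × 2! = 720 × 2 = 1440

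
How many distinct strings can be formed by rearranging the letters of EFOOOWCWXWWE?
12! / (2! × 4! × 1! × 3! × 1! × 1!) = 1663200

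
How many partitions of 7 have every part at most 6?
Let r_j(i) = number of partitions of i into parts ≤ j, for i = 0..7. r_1(i) = 1 for all i; r_j(i) = r_{j-1}(i) + r_j(i-j). Rows j = 2..6: ≤2: 1 1 2 2 3 3 4 4; ≤3: 1 1 2 3 4 5 7 8; ≤4: 1 1 2 3 5 6 9 11; ≤5: 1 1 2 3 5 7 10 13; ≤6: 1 1 2 3 5 7 11 14. r_6(7) = 14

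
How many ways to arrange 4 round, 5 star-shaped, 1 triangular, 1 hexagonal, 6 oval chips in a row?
17! / (4! × 5! × 1! × 1! × 6!) = 171531360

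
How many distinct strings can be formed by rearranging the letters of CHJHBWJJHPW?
11! / (2! × 1! × 1! × 1! × 3! × 3!) = 554400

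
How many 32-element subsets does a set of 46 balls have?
C(46,32) = 46!/(32!×14!) = 239877544005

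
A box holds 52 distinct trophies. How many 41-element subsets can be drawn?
C(52,41) = 52!/(41!×11!) = 60403728840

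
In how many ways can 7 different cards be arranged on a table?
7! = 5040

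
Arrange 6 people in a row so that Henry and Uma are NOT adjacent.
Total - adjacent = 6! - (6-1)!×2 = 720 - 240 = 480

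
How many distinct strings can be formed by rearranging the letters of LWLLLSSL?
8! / (5! × 1! × 2!) = 168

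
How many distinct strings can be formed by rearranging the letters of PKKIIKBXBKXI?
12! / (1! × 4! × 2! × 2! × 3!) = 831600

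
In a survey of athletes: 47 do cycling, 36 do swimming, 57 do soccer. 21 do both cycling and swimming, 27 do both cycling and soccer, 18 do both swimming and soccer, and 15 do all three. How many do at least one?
|A∪B∪C| = 47+36+57-21-27-18+15 = 89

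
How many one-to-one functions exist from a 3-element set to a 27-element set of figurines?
P(27,3) = 27!/(27-3)! = 17550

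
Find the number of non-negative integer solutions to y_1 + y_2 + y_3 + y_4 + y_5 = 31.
C(31+5-1, 5-1) = C(35, 4) = 52360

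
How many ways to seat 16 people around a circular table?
Circular: fix one position, arrange the rest. (16-1)! = 1307674368000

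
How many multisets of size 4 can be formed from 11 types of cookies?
C(4+11-1, 11-1) = C(14, 10) = 1001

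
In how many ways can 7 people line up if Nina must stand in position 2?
Fix one position: (7-1)! = 720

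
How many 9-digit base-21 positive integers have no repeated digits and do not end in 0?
Last digit: 20 nonzero choices. First digit: 19 (nonzero, ≠last). Middle 7: P(19,7) = 253955520. Total = 96503097600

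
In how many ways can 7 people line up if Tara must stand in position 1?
Fix one position: (7-1)! = 720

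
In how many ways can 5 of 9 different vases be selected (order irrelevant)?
C(9,5) = 9!/(5!×4!) = 126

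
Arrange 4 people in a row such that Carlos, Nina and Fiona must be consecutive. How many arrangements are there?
Treat the 3 as one block: (4-3+1)! × 3! = 2 × 6 = 12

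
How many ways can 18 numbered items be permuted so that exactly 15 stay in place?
Choose the 15 fixed points C(18,15) = 816, derange the rest: !3 = Σ_{j=0}^{3} (-1)^j·3!/j! = 6 - 6 + 3 - 1 = 2. Product = 816 × 2 = 1632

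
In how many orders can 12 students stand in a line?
12! = 479001600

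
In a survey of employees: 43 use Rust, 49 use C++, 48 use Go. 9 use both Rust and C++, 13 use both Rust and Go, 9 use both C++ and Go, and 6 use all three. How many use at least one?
|A∪B∪C| = 43+49+48-9-13-9+6 = 115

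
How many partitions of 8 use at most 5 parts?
By conjugation, equals partitions of 8 into parts ≤ 5. Let r_j(i) = number of partitions of i into parts ≤ j, for i = 0..8. r_1(i) = 1 for all i; r_j(i) = r_{j-1}(i) + r_j(i-j). Rows j = 2..5: ≤2: 1 1 2 2 3 3 4 4 5; ≤3: 1 1 2 3 4 5 7 8 10; ≤4: 1 1 2 3 5 6 9 11 15; ≤5: 1 1 2 3 5 7 10 13 18. r_5(8) = 18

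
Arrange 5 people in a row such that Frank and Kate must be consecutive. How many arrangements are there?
Treat the 2 as one block: (5-2+1)! × 2! = 24 × 2 = 48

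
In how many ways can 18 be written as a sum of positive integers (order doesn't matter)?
Pentagonal recurrence p(n) = p(n-1) + p(n-2) - p(n-5) - p(n-7) + p(n-12) + p(n-15) - ... gives p(0..17) = 1, 1, 2, 3, 5, 7, 11, 15, 22, 30, 42, 56, 77, 101, 135, 176, 231, 297. p(18) = p(17) + p(16) - p(13) - p(11) + p(6) + p(3) = 297 + 231 - 101 - 56 + 11 + 3 = 385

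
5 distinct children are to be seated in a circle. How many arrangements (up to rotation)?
Circular: fix one position, arrange the rest. (5-1)! = 24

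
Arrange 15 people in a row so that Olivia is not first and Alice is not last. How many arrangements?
By inclusion-exclusion: 15! - 2×(15-1)! + (15-2)! = 1307674368000 - 174356582400 + 6227020800 = 1139544806400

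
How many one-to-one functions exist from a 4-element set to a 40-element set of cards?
P(40,4) = 40!/(40-4)! = 2193360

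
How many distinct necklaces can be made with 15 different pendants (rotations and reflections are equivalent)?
(15-1)!/2 = 87178291200/2 = 43589145600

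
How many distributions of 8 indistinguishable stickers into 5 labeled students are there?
C(8+5-1, 5-1) = C(12, 4) = 495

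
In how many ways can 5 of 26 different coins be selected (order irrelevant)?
C(26,5) = 26!/(5!×21!) = 65780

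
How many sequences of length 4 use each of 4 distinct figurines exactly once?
4! = 24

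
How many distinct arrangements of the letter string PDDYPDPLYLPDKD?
14! / (5! × 1! × 2! × 4! × 2!) = 7567560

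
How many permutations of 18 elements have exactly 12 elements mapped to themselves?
Choose the 12 fixed points C(18,12) = 18564, derange the rest: !6 = Σ_{j=0}^{6} (-1)^j·6!/j! = 720 - 720 + 360 - 120 + 30 - 6 + 1 = 265. Product = 18564 × 265 = 4919460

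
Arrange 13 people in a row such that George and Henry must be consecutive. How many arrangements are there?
Treat the 2 as one block: (13-2+1)! × 2! = 479001600 × 2 = 958003200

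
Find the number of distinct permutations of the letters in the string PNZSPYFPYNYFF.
13! / (1! × 3! × 2! × 3! × 3! × 1!) = 14414400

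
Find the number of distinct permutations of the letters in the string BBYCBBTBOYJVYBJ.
15! / (2! × 1! × 1! × 1! × 3! × 6! × 1!) = 151351200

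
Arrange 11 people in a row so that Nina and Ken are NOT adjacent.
Total - adjacent = 11! - (11-1)!×2 = 39916800 - 7257600 = 32659200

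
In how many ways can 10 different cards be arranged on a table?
10! = 3628800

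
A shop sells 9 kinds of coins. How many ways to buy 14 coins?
C(14+9-1, 9-1) = C(22, 8) = 319770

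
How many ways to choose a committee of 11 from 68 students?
C(68,11) = 68!/(11!×57!) = 1533058025824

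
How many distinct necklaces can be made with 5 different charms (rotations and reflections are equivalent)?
(5-1)!/2 = 24/2 = 12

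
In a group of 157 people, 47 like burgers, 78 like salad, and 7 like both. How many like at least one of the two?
|A∪B| = |A| + |B| - |A∩B| = 47 + 78 - 7 = 118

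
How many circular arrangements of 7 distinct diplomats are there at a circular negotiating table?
Circular: fix one position, arrange the rest. (7-1)! = 720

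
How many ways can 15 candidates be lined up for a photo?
15! = 1307674368000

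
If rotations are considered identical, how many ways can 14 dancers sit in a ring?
Circular: fix one position, arrange the rest. (14-1)! = 6227020800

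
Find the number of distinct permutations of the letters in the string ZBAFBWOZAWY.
11! / (1! × 2! × 1! × 2! × 1! × 2! × 2!) = 2494800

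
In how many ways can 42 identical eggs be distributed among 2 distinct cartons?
C(42+2-1, 2-1) = C(43, 1) = 43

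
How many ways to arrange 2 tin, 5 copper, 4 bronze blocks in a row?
11! / (2! × 5! × 4!) = 6930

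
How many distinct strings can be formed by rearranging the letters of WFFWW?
5! / (2! × 3!) = 10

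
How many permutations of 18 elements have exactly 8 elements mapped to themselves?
Choose the 8 fixed points C(18,8) = 43758, derange the rest: !10 = Σ_{j=0}^{10} (-1)^j·10!/j! = 3628800 - 3628800 + 1814400 - 604800 + 151200 - 30240 + 5040 - 720 + 90 - 10 + 1 = 1334961. Product = 43758 × 1334961 = 58415223438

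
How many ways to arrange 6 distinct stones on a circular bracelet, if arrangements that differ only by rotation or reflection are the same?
(6-1)!/2 = 120/2 = 60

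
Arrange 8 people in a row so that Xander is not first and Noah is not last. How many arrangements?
By inclusion-exclusion: 8! - 2×(8-1)! + (8-2)! = 40320 - 10080 + 720 = 30960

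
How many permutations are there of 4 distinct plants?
4! = 24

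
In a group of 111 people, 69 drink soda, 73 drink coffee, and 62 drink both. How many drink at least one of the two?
|A∪B| = |A| + |B| - |A∩B| = 69 + 73 - 62 = 80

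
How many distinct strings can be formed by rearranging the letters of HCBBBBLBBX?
10! / (1! × 1! × 1! × 1! × 6!) = 5040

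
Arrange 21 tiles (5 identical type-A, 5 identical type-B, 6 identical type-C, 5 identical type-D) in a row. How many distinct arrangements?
21! / (5! × 5! × 6! × 5!) = 41064607584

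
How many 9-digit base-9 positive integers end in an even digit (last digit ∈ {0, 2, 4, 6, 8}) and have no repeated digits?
Last∈{0,2,4,6,8}. Last=0: 40320. Last nonzero: 4×7×P(7,7) = 141120. Total = 181440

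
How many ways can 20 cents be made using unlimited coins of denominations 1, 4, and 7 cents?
Coefficient of x^20 in 1/(1-x^1) · 1/(1-x^4) · 1/(1-x^7). Case on j = number of 7-cent coins (j = 0..2); remainder r = 20 - 7j is made from {1,4} in ⌊r/4⌋+1 ways. r = 20, 13, 6 → 6 + 4 + 2 = 12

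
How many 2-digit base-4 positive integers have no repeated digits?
First digit: 3 choices (nonzero). Then descending: 3 × 3 = 9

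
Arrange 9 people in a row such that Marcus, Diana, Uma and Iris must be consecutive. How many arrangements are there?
Treat the 4 as one block: (9-4+1)! × 4! = 720 × 24 = 17280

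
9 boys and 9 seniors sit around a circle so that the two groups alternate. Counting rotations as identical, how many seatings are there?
Fix one of the boys: (9-1)! ways for the remaining boys, × 9! ways for the seniors = 40320 × 362880 = 14631321600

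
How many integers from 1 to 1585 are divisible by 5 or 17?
⌊1585/5⌋ + ⌊1585/17⌋ - ⌊1585/85⌋ = 317 + 93 - 18 = 392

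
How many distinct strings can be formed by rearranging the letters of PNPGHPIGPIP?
11! / (5! × 1! × 2! × 1! × 2!) = 83160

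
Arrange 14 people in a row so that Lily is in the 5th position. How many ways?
Fix one position: (14-1)! = 6227020800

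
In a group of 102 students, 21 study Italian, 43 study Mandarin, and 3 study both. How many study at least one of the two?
|A∪B| = |A| + |B| - |A∩B| = 21 + 43 - 3 = 61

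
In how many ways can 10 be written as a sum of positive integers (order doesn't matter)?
Pentagonal recurrence p(n) = p(n-1) + p(n-2) - p(n-5) - p(n-7) + p(n-12) + p(n-15) - ... gives p(0..9) = 1, 1, 2, 3, 5, 7, 11, 15, 22, 30. p(10) = p(9) + p(8) - p(5) - p(3) = 30 + 22 - 7 - 3 = 42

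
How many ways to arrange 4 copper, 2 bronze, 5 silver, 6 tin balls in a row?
17! / (4! × 2! × 5! × 6!) = 85765680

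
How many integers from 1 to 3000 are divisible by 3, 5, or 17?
⌊3000/3⌋+⌊3000/5⌋+⌊3000/17⌋ - ⌊3000/15⌋-⌊3000/51⌋-⌊3000/85⌋ + ⌊3000/255⌋ = 1000+600+176 - 200-58-35 + 11 = 1494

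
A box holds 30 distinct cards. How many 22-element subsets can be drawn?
C(30,22) = 30!/(22!×8!) = 5852925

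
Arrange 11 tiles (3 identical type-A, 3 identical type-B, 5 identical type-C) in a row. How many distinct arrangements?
11! / (3! × 3! × 5!) = 9240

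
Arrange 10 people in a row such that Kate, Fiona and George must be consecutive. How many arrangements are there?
Treat the 3 as one block: (10-3+1)! × 3! = 40320 × 6 = 241920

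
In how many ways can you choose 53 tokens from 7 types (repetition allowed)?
C(53+7-1, 7-1) = C(59, 6) = 45057474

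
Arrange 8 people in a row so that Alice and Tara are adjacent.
Treat as block: (8-1)! × 2! = 5040 × 2 = 10080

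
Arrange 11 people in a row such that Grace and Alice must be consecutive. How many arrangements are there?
Treat the 2 as one block: (11-2+1)! × 2! = 3628800 × 2 = 7257600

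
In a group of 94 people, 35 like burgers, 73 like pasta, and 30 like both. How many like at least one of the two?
|A∪B| = |A| + |B| - |A∩B| = 35 + 73 - 30 = 78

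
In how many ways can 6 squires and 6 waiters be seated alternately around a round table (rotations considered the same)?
Fix one of the squires: (6-1)! ways for the remaining squires, × 6! ways for the waiters = 120 × 720 = 86400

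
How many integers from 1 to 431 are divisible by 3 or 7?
⌊431/3⌋ + ⌊431/7⌋ - ⌊431/21⌋ = 143 + 61 - 20 = 184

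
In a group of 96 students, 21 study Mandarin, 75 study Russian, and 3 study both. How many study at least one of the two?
|A∪B| = |A| + |B| - |A∩B| = 21 + 75 - 3 = 93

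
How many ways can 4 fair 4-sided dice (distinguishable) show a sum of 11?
Coefficient of x^11 in (x + x² + ... + x^4)^4. By inclusion-exclusion on dice exceeding 4: Σ_j (-1)^j C(4,j)·C(11-1-4j, 3) = C(4,0)·C(10,3) - C(4,1)·C(6,3) = 1·120 - 4·20 = 40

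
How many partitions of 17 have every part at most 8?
Let r_j(i) = number of partitions of i into parts ≤ j, for i = 0..17. r_1(i) = 1 for all i; r_j(i) = r_{j-1}(i) + r_j(i-j). Rows j = 2..8: ≤2: 1 1 2 2 3 3 4 4 5 5 6 6 7 7 8 8 9 9; ≤3: 1 1 2 3 4 5 7 8 10 12 14 16 19 21 24 27 30 33; ≤4: 1 1 2 3 5 6 9 11 15 18 23 27 34 39 47 54 64 72; ≤5: 1 1 2 3 5 7 10 13 18 23 30 37 47 57 70 84 101 119; ≤6: 1 1 2 3 5 7 11 14 20 26 35 44 58 71 90 110 136 163; ≤7: 1 1 2 3 5 7 11 15 21 28 38 49 65 82 105 131 164 201; ≤8: 1 1 2 3 5 7 11 15 22 29 40 52 70 89 116 146 186 230. r_8(17) = 230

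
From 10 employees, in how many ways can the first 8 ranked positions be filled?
P(10,8) = 10!/(10-8)! = 1814400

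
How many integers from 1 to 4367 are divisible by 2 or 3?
⌊4367/2⌋ + ⌊4367/3⌋ - ⌊4367/6⌋ = 2183 + 1455 - 727 = 2911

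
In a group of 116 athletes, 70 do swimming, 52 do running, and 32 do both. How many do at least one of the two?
|A∪B| = |A| + |B| - |A∩B| = 70 + 52 - 32 = 90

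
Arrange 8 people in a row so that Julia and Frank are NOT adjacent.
Total - adjacent = 8! - (8-1)!×2 = 40320 - 10080 = 30240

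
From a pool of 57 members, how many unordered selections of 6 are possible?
C(57,6) = 57!/(6!×51!) = 36288252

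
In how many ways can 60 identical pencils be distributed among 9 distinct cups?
C(60+9-1, 9-1) = C(68, 8) = 7392009768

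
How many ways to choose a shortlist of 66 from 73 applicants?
C(73,66) = 73!/(66!×7!) = 1629348612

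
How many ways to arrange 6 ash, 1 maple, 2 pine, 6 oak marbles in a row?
15! / (6! × 1! × 2! × 6!) = 1261260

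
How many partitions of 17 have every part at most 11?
Let r_j(i) = number of partitions of i into parts ≤ j, for i = 0..17. r_1(i) = 1 for all i; r_j(i) = r_{j-1}(i) + r_j(i-j). Rows j = 2..11: ≤2: 1 1 2 2 3 3 4 4 5 5 6 6 7 7 8 8 9 9; ≤3: 1 1 2 3 4 5 7 8 10 12 14 16 19 21 24 27 30 33; ≤4: 1 1 2 3 5 6 9 11 15 18 23 27 34 39 47 54 64 72; ≤5: 1 1 2 3 5 7 10 13 18 23 30 37 47 57 70 84 101 119; ≤6: 1 1 2 3 5 7 11 14 20 26 35 44 58 71 90 110 136 163; ≤7: 1 1 2 3 5 7 11 15 21 28 38 49 65 82 105 131 164 201; ≤8: 1 1 2 3 5 7 11 15 22 29 40 52 70 89 116 146 186 230; ≤9: 1 1 2 3 5 7 11 15 22 30 41 54 73 94 123 157 201 252; ≤10: 1 1 2 3 5 7 11 15 22 30 42 55 75 97 128 164 212 267; ≤11: 1 1 2 3 5 7 11 15 22 30 42 56 76 99 131 169 219 278. r_11(17) = 278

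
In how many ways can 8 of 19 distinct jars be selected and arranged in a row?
P(19,8) = 19!/(19-8)! = 3047466240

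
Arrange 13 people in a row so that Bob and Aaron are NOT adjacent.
Total - adjacent = 13! - (13-1)!×2 = 6227020800 - 958003200 = 5269017600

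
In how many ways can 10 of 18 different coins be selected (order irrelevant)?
C(18,10) = 18!/(10!×8!) = 43758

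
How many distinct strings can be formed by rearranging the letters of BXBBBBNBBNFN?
12! / (3! × 1! × 7! × 1!) = 15840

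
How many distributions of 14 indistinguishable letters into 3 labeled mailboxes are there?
C(14+3-1, 3-1) = C(16, 2) = 120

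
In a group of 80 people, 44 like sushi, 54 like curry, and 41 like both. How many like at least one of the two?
|A∪B| = |A| + |B| - |A∩B| = 44 + 54 - 41 = 57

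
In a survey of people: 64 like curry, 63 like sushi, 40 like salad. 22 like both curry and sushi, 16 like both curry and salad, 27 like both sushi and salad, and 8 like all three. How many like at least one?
|A∪B∪C| = 64+63+40-22-16-27+8 = 110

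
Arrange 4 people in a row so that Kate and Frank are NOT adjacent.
Total - adjacent = 4! - (4-1)!×2 = 24 - 12 = 12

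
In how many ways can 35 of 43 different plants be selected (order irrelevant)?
C(43,35) = 43!/(35!×8!) = 145008513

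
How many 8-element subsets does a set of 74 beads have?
C(74,8) = 74!/(8!×66!) = 15071474661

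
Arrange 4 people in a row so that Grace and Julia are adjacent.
Treat as block: (4-1)! × 2! = 6 × 2 = 12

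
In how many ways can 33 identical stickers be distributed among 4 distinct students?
C(33+4-1, 4-1) = C(36, 3) = 7140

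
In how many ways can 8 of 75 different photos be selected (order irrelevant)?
C(75,8) = 75!/(8!×67!) = 16871053725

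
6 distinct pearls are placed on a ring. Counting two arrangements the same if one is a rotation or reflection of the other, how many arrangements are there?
(6-1)!/2 = 120/2 = 60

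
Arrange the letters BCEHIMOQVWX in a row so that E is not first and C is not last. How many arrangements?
By inclusion-exclusion: 11! - 2×(11-1)! + (11-2)! = 39916800 - 7257600 + 362880 = 33022080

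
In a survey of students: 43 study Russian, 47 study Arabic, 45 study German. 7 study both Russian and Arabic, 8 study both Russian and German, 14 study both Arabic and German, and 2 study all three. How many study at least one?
|A∪B∪C| = 43+47+45-7-8-14+2 = 108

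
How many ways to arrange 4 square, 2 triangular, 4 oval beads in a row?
10! / (4! × 2! × 4!) = 3150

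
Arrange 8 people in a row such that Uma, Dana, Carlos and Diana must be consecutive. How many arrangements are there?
Treat the 4 as one block: (8-4+1)! × 4! = 120 × 24 = 2880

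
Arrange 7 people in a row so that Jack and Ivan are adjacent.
Treat as block: (7-1)! × 2! = 720 × 2 = 1440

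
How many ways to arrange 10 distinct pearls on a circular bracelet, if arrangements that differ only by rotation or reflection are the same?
(10-1)!/2 = 362880/2 = 181440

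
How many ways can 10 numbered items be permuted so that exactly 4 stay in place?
Choose the 4 fixed points C(10,4) = 210, derange the rest: !6 = Σ_{j=0}^{6} (-1)^j·6!/j! = 720 - 720 + 360 - 120 + 30 - 6 + 1 = 265. Product = 210 × 265 = 55650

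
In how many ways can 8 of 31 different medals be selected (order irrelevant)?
C(31,8) = 31!/(8!×23!) = 7888725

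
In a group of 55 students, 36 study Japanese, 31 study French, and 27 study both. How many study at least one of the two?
|A∪B| = |A| + |B| - |A∩B| = 36 + 31 - 27 = 40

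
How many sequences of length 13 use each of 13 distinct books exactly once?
13! = 6227020800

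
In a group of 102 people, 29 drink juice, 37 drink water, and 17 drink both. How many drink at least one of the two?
|A∪B| = |A| + |B| - |A∩B| = 29 + 37 - 17 = 49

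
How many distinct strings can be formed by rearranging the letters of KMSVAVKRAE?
10! / (2! × 1! × 1! × 2! × 1! × 2! × 1!) = 453600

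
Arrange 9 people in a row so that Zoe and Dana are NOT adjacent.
Total - adjacent = 9! - (9-1)!×2 = 362880 - 80640 = 282240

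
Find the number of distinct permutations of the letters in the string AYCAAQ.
6! / (3! × 1! × 1! × 1!) = 120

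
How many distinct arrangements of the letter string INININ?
6! / (3! × 3!) = 20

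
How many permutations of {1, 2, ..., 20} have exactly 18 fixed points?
Choose the 18 fixed points C(20,18) = 190, derange the rest: !2 = Σ_{j=0}^{2} (-1)^j·2!/j! = 2 - 2 + 1 = 1. Product = 190 × 1 = 190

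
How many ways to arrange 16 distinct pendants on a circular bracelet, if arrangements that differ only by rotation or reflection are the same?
(16-1)!/2 = 1307674368000/2 = 653837184000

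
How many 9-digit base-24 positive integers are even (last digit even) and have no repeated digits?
Last∈{0,2,4,6,8,10,12,14,16,18,20,22}. Last=0: 19769460480. Last nonzero: 11×22×P(22,7) = 208009105920. Total = 227778566400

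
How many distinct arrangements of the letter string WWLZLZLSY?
9! / (2! × 1! × 3! × 1! × 2!) = 15120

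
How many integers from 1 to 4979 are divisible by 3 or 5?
⌊4979/3⌋ + ⌊4979/5⌋ - ⌊4979/15⌋ = 1659 + 995 - 331 = 2323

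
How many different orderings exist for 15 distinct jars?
15! = 1307674368000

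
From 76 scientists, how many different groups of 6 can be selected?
C(76,6) = 76!/(6!×70!) = 218618940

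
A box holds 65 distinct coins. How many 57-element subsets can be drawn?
C(65,57) = 65!/(57!×8!) = 5047381560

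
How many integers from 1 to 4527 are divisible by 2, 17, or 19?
⌊4527/2⌋+⌊4527/17⌋+⌊4527/19⌋ - ⌊4527/34⌋-⌊4527/38⌋-⌊4527/323⌋ + ⌊4527/646⌋ = 2263+266+238 - 133-119-14 + 7 = 2508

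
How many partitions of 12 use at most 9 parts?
By conjugation, equals partitions of 12 into parts ≤ 9. Let r_j(i) = number of partitions of i into parts ≤ j, for i = 0..12. r_1(i) = 1 for all i; r_j(i) = r_{j-1}(i) + r_j(i-j). Rows j = 2..9: ≤2: 1 1 2 2 3 3 4 4 5 5 6 6 7; ≤3: 1 1 2 3 4 5 7 8 10 12 14 16 19; ≤4: 1 1 2 3 5 6 9 11 15 18 23 27 34; ≤5: 1 1 2 3 5 7 10 13 18 23 30 37 47; ≤6: 1 1 2 3 5 7 11 14 20 26 35 44 58; ≤7: 1 1 2 3 5 7 11 15 21 28 38 49 65; ≤8: 1 1 2 3 5 7 11 15 22 29 40 52 70; ≤9: 1 1 2 3 5 7 11 15 22 30 41 54 73. r_9(12) = 73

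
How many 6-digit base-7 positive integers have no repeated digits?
First digit: 6 choices (nonzero). Then descending: 6 × 6 × 5 × 4 × 3 × 2 = 4320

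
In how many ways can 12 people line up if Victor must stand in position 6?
Fix one position: (12-1)! = 39916800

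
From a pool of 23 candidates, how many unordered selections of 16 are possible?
C(23,16) = 23!/(16!×7!) = 245157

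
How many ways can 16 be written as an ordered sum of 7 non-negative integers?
C(16+7-1, 7-1) = C(22, 6) = 74613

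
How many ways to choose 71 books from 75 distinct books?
C(75,71) = 75!/(71!×4!) = 1215450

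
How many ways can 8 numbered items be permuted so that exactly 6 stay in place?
Choose the 6 fixed points C(8,6) = 28, derange the rest: !2 = Σ_{j=0}^{2} (-1)^j·2!/j! = 2 - 2 + 1 = 1. Product = 28 × 1 = 28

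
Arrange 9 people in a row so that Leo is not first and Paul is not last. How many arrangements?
By inclusion-exclusion: 9! - 2×(9-1)! + (9-2)! = 362880 - 80640 + 5040 = 287280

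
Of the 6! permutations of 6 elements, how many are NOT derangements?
Complement of the derangements. !6 = Σ_{j=0}^{6} (-1)^j·6!/j! = 720 - 720 + 360 - 120 + 30 - 6 + 1 = 265. 6! - !6 = 720 - 265 = 455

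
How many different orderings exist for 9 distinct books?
9! = 362880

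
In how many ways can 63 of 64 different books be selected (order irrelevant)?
C(64,63) = 64!/(63!×1!) = 64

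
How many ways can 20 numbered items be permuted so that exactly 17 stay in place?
Choose the 17 fixed points C(20,17) = 1140, derange the rest: !3 = Σ_{j=0}^{3} (-1)^j·3!/j! = 6 - 6 + 3 - 1 = 2. Product = 1140 × 2 = 2280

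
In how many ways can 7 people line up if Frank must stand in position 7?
Fix one position: (7-1)! = 720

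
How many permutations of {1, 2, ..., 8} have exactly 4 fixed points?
Choose the 4 fixed points C(8,4) = 70, derange the rest: !4 = Σ_{j=0}^{4} (-1)^j·4!/j! = 24 - 24 + 12 - 4 + 1 = 9. Product = 70 × 9 = 630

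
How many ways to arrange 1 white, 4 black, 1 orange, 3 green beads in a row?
9! / (1! × 4! × 1! × 3!) = 2520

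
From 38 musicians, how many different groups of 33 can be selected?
C(38,33) = 38!/(33!×5!) = 501942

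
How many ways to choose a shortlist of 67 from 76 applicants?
C(76,67) = 76!/(67!×9!) = 142466675900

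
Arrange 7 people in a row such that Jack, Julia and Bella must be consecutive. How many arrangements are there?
Treat the 3 as one block: (7-3+1)! × 3! = 120 × 6 = 720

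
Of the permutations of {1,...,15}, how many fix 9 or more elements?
Exactly j fixed points: C(15,j)·!(15-j); sum over j ≥ 9 (derangement numbers via !m = (m-1)·(!(m-1) + !(m-2)): !0..!6 = 1, 0, 1, 2, 9, 44, 265). Σ_{j=9}^{15} C(15,j)·!(15-j) = C(15,9)·!6 + C(15,10)·!5 + C(15,11)·!4 + C(15,12)·!3 + C(15,13)·!2 + C(15,14)·!1 + C(15,15)·!0 = 5005·265 + 3003·44 + 1365·9 + 455·2 + 105·1 + 15·0 + 1·1 = 1471758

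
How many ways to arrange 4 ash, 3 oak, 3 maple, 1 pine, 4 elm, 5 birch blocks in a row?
20! / (4! × 3! × 3! × 1! × 4! × 5!) = 977728752000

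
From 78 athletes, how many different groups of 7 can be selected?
C(78,7) = 78!/(7!×71!) = 2641902120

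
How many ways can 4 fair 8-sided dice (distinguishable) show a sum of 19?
Coefficient of x^19 in (x + x² + ... + x^8)^4. By inclusion-exclusion on dice exceeding 8: Σ_j (-1)^j C(4,j)·C(19-1-8j, 3) = C(4,0)·C(18,3) - C(4,1)·C(10,3) = 1·816 - 4·120 = 336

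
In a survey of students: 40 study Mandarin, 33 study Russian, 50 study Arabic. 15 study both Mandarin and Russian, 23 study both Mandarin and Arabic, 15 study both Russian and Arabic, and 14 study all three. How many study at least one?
|A∪B∪C| = 40+33+50-15-23-15+14 = 84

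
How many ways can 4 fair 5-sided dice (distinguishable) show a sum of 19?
Coefficient of x^19 in (x + x² + ... + x^5)^4. By inclusion-exclusion on dice exceeding 5: Σ_j (-1)^j C(4,j)·C(19-1-5j, 3) = C(4,0)·C(18,3) - C(4,1)·C(13,3) + C(4,2)·C(8,3) - C(4,3)·C(3,3) = 1·816 - 4·286 + 6·56 - 4·1 = 4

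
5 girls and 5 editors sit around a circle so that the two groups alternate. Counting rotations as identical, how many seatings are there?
Fix one of the girls: (5-1)! ways for the remaining girls, × 5! ways for the editors = 24 × 120 = 2880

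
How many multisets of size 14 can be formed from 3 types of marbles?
C(14+3-1, 3-1) = C(16, 2) = 120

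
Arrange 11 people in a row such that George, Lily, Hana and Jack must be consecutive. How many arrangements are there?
Treat the 4 as one block: (11-4+1)! × 4! = 40320 × 24 = 967680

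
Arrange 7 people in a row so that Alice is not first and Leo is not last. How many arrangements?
By inclusion-exclusion: 7! - 2×(7-1)! + (7-2)! = 5040 - 1440 + 120 = 3720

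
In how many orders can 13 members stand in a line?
13! = 6227020800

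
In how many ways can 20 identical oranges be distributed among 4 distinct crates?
C(20+4-1, 4-1) = C(23, 3) = 1771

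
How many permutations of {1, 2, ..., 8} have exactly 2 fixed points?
Choose the 2 fixed points C(8,2) = 28, derange the rest: !6 = Σ_{j=0}^{6} (-1)^j·6!/j! = 720 - 720 + 360 - 120 + 30 - 6 + 1 = 265. Product = 28 × 265 = 7420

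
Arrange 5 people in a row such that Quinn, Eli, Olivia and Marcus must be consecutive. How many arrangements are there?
Treat the 4 as one block: (5-4+1)! × 4! = 2 × 24 = 48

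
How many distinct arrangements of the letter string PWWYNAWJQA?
10! / (2! × 1! × 1! × 3! × 1! × 1! × 1!) = 302400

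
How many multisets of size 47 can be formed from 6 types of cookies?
C(47+6-1, 6-1) = C(52, 5) = 2598960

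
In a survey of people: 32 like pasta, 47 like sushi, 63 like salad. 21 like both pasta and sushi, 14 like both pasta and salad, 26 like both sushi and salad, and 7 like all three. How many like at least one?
|A∪B∪C| = 32+47+63-21-14-26+7 = 88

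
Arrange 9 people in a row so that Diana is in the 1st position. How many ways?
Fix one position: (9-1)! = 40320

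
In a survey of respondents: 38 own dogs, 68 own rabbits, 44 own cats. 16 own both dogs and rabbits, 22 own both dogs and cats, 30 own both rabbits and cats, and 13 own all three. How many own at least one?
|A∪B∪C| = 38+68+44-16-22-30+13 = 95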